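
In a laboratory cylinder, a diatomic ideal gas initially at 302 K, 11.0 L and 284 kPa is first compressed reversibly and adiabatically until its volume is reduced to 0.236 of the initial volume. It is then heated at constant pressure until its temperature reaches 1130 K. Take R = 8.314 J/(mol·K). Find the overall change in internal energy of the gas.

n = P₁V₁/(RT₁) = 284×11.0/(8.314×302) = 1.24 mol.
Step 1 — Adiabatic: TV^(γ−1) = const ⇒ T₂ = 302×(4.24)^0.400 = 538 K; PV^γ = const ⇒ P₂ = 2140 kPa.
ΔU = nCvΔT = 1.24×20.8×(538−302) = 6110 J.
Q = 0 for an adiabatic process, so W = −ΔU = -6110 J.
State after step 1: P = 2140 kPa, V = 2.60 L, T = 538 K.
Step 2 — Isobaric: P stays 2140 kPa; V/T = const ⇒ T₂ = 1130 K, V₂ = 5.45 L.
W = PΔV = 2140×(5.45−2.60) kPa·L = 6120 J.
ΔU = nCvΔT = 1.24×20.8×(1130−538) = 15300 J.
Q = ΔU + W = nCpΔT = 21400 J.
Net over both steps: W = 18.0 J, Q = 21400 J, ΔU = 21400 J.

21400 J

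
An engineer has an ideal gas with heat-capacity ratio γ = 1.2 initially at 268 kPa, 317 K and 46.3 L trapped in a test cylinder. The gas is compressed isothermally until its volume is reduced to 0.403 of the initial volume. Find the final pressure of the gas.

Isothermal: T stays 317 K; PV = const ⇒ V₂ = 18.7 L, P₂ = 665 kPa.

665 kPa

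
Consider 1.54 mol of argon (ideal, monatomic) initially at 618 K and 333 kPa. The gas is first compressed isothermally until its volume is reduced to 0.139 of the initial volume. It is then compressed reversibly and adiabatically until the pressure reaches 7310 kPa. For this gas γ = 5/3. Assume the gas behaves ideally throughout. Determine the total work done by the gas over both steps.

-22300 J

V₁ = nRT₁/P₁ = 1.54×8.314×618/333 = 23.8 L.
Step 1 — Isothermal: T stays 618 K; PV = const ⇒ V₂ = 3.30 L, P₂ = 2400 kPa.
ΔU = 0 (ideal gas, T constant).
W = nRT ln(V₂/V₁) = 1.54×8.314×618×ln(0.139) = -15600 J.
Q = ΔU + W = -15600 J.
State after step 1: P = 2400 kPa, V = 3.30 L, T = 618 K.
Step 2 — Adiabatic: T₂/T₁ = (P₂/P₁)^((γ−1)/γ) ⇒ T₂ = 618×(3.05)^0.400 = 966 K; V₂ = 1.69 L.
ΔU = nCvΔT = 1.54×12.5×(966−618) = 6680 J.
Q = 0 for an adiabatic process, so W = −ΔU = -6680 J.
Net over both steps: W = -22300 J, Q = -15600 J, ΔU = 6680 J.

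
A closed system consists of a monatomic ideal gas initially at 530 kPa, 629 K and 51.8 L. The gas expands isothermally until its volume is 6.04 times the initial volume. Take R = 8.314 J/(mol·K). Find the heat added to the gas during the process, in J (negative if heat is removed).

49400 J

n = P₁V₁/(RT₁) = 530×51.8/(8.314×629) = 5.25 mol.
Isothermal: T stays 629 K; PV = const ⇒ V₂ = 313 L, P₂ = 87.7 kPa.
ΔU = 0 (ideal gas, T constant).
W = nRT ln(V₂/V₁) = 5.25×8.314×629×ln(6.04) = 49400 J.
Q = ΔU + W = 49400 J.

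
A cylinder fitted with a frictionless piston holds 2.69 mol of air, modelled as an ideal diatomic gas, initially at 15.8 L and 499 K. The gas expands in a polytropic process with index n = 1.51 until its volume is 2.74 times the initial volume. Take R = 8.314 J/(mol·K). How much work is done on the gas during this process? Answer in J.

P₁ = nRT₁/V₁ = 2.69×8.314×499/15.8 = 706 kPa.
Polytropic n=1.51: T₂ = T₁(V₁/V₂)^(n−1) = 499×(0.365)^0.51 = 298 K; P₂ = P₁(V₁/V₂)^n = 154 kPa.
W = (P₁V₁−P₂V₂)/(n−1) = (706×15.8−154×43.3)/0.51 = 8800 J.
Work done on the gas = −W_by = -8800 J.

-8800 J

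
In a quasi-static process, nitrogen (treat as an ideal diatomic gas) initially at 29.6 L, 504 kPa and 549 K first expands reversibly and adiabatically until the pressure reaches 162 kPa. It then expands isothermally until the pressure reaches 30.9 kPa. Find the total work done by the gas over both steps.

28200 J

n = P₁V₁/(RT₁) = 504×29.6/(8.314×549) = 3.27 mol.
Step 1 — Adiabatic: T₂/T₁ = (P₂/P₁)^((γ−1)/γ) ⇒ T₂ = 549×(0.321)^0.286 = 397 K; V₂ = 66.6 L.
ΔU = nCvΔT = 3.27×20.8×(397−549) = -10300 J.
Q = 0 for an adiabatic process, so W = −ΔU = 10300 J.
State after step 1: P = 162 kPa, V = 66.6 L, T = 397 K.
Step 2 — Isothermal: T stays 397 K; PV = const ⇒ V₂ = 349 L, P₂ = 30.9 kPa.
ΔU = 0 (ideal gas, T constant).
W = nRT ln(V₂/V₁) = 3.27×8.314×397×ln(5.24) = 17900 J.
Q = ΔU + W = 17900 J.
Net over both steps: W = 28200 J, Q = 17900 J, ΔU = -10300 J.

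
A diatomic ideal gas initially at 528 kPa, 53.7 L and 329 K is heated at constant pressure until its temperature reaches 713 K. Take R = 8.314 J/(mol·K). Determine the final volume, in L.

Isobaric: P stays 528 kPa; V/T = const ⇒ T₂ = 713 K, V₂ = 116 L.

116 L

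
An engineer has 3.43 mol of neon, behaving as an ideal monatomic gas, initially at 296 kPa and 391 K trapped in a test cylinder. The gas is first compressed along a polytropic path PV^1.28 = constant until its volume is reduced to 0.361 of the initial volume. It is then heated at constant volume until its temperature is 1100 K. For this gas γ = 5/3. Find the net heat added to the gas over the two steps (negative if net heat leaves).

V₁ = nRT₁/P₁ = 3.43×8.314×391/296 = 37.7 L.
Step 1 — Polytropic n=1.28: T₂ = T₁(V₁/V₂)^(n−1) = 391×(2.77)^0.28 = 520 K; P₂ = P₁(V₁/V₂)^n = 1090 kPa.
W = (P₁V₁−P₂V₂)/(n−1) = (296×37.7−1090×13.6)/0.28 = -13100 J.
ΔU = nCvΔT = 3.43×12.5×(520−391) = 5520 J.
Q = ΔU + W = -7630 J.
State after step 1: P = 1090 kPa, V = 13.6 L, T = 520 K.
Step 2 — Isochoric: V stays 13.6 L; P/T = const ⇒ T₂ = 1100 K, P₂ = 2310 kPa.
W = 0 (no volume change).
ΔU = nCvΔT = 3.43×12.5×(1100−520) = 24800 J.
Q = ΔU = 24800 J.
Net over both steps: W = -13100 J, Q = 17200 J, ΔU = 30300 J.

17200 J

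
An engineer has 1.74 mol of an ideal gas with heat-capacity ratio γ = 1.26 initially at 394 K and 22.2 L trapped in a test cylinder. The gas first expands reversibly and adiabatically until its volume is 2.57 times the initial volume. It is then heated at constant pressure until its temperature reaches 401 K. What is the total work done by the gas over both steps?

6110 J

P₁ = nRT₁/V₁ = 1.74×8.314×394/22.2 = 257 kPa.
Step 1 — Adiabatic: TV^(γ−1) = const ⇒ T₂ = 394×(0.389)^0.260 = 308 K; PV^γ = const ⇒ P₂ = 78.2 kPa.
ΔU = nCvΔT = 1.74×32.0×(308−394) = -4770 J.
Q = 0 for an adiabatic process, so W = −ΔU = 4770 J.
State after step 1: P = 78.2 kPa, V = 57.1 L, T = 308 K.
Step 2 — Isobaric: P stays 78.2 kPa; V/T = const ⇒ T₂ = 401 K, V₂ = 74.2 L.
W = PΔV = 78.2×(74.2−57.1) kPa·L = 1340 J.
ΔU = nCvΔT = 1.74×32.0×(401−308) = 5160 J.
Q = ΔU + W = nCpΔT = 6500 J.
Net over both steps: W = 6110 J, Q = 6500 J, ΔU = 389 J.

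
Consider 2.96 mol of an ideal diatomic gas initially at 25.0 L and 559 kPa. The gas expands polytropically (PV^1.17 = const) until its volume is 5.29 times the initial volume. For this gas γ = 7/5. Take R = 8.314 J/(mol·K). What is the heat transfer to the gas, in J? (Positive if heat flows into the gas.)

11700 J

T₁ = P₁V₁/(nR) = 559×25.0/(2.96×8.314) = 568 K.
Polytropic n=1.17: T₂ = T₁(V₁/V₂)^(n−1) = 568×(0.189)^0.17 = 428 K; P₂ = P₁(V₁/V₂)^n = 79.6 kPa.
W = (P₁V₁−P₂V₂)/(n−1) = (559×25.0−79.6×132)/0.17 = 20300 J.
ΔU = nCvΔT = 2.96×20.8×(428−568) = -8620 J.
Q = ΔU + W = 11700 J.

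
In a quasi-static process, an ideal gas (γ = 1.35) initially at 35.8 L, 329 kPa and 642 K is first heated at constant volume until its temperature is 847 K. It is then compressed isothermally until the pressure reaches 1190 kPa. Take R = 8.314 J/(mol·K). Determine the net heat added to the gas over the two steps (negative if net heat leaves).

-4930 J

n = P₁V₁/(RT₁) = 329×35.8/(8.314×642) = 2.21 mol.
Step 1 — Isochoric: V stays 35.8 L; P/T = const ⇒ T₂ = 847 K, P₂ = 434 kPa.
W = 0 (no volume change).
ΔU = nCvΔT = 2.21×23.8×(847−642) = 10700 J.
Q = ΔU = 10700 J.
State after step 1: P = 434 kPa, V = 35.8 L, T = 847 K.
Step 2 — Isothermal: T stays 847 K; PV = const ⇒ V₂ = 13.1 L, P₂ = 1190 kPa.
ΔU = 0 (ideal gas, T constant).
W = nRT ln(V₂/V₁) = 2.21×8.314×847×ln(0.365) = -15700 J.
Q = ΔU + W = -15700 J.
Net over both steps: W = -15700 J, Q = -4930 J, ΔU = 10700 J.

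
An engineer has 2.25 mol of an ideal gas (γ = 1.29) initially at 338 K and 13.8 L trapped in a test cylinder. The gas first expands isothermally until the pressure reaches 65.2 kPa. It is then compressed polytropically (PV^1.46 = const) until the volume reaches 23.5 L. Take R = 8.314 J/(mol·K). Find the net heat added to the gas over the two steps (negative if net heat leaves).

19700 J

P₁ = nRT₁/V₁ = 2.25×8.314×338/13.8 = 458 kPa.
Step 1 — Isothermal: T stays 338 K; PV = const ⇒ V₂ = 97.0 L, P₂ = 65.2 kPa.
ΔU = 0 (ideal gas, T constant).
W = nRT ln(V₂/V₁) = 2.25×8.314×338×ln(7.03) = 12300 J.
Q = ΔU + W = 12300 J.
State after step 1: P = 65.2 kPa, V = 97.0 L, T = 338 K.
Step 2 — Polytropic n=1.46: T₂ = T₁(V₁/V₂)^(n−1) = 338×(4.13)^0.46 = 649 K; P₂ = P₁(V₁/V₂)^n = 516 kPa.
W = (P₁V₁−P₂V₂)/(n−1) = (65.2×97.0−516×23.5)/0.46 = -12600 J.
ΔU = nCvΔT = 2.25×28.7×(649−338) = 20000 J.
Q = ΔU + W = 7410 J.
Net over both steps: W = -310 J, Q = 19700 J, ΔU = 20000 J.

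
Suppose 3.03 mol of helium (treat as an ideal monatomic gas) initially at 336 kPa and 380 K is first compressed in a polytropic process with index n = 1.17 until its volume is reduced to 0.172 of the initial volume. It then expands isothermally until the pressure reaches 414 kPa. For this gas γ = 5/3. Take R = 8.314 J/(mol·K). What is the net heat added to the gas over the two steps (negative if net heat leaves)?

9260 J

V₁ = nRT₁/P₁ = 3.03×8.314×380/336 = 28.5 L.
Step 1 — Polytropic n=1.17: T₂ = T₁(V₁/V₂)^(n−1) = 380×(5.81)^0.17 = 513 K; P₂ = P₁(V₁/V₂)^n = 2630 kPa.
W = (P₁V₁−P₂V₂)/(n−1) = (336×28.5−2630×4.90)/0.17 = -19600 J.
ΔU = nCvΔT = 3.03×12.5×(513−380) = 5010 J.
Q = ΔU + W = -14600 J.
State after step 1: P = 2630 kPa, V = 4.90 L, T = 513 K.
Step 2 — Isothermal: T stays 513 K; PV = const ⇒ V₂ = 31.2 L, P₂ = 414 kPa.
ΔU = 0 (ideal gas, T constant).
W = nRT ln(V₂/V₁) = 3.03×8.314×513×ln(6.36) = 23900 J.
Q = ΔU + W = 23900 J.
Net over both steps: W = 4250 J, Q = 9260 J, ΔU = 5010 J.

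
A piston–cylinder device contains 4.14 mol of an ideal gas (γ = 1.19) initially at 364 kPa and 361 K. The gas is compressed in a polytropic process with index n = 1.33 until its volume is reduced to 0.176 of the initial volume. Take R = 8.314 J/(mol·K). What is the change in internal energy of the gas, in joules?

V₁ = nRT₁/P₁ = 4.14×8.314×361/364 = 34.1 L.
Polytropic n=1.33: T₂ = T₁(V₁/V₂)^(n−1) = 361×(5.68)^0.33 = 640 K; P₂ = P₁(V₁/V₂)^n = 3670 kPa.
For an ideal gas ΔU = nCvΔT with Cv = R/(γ−1) = 43.8 J/(mol·K).
ΔU = 4.14×43.8×(640−361) = 50600 J.

50600 J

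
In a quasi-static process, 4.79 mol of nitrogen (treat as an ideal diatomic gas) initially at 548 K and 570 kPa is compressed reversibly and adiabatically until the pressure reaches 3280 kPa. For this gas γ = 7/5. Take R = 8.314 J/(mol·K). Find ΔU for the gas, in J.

35400 J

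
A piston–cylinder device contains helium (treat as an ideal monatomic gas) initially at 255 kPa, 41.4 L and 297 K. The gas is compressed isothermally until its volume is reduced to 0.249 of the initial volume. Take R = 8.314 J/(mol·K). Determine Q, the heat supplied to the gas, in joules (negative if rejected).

-14700 J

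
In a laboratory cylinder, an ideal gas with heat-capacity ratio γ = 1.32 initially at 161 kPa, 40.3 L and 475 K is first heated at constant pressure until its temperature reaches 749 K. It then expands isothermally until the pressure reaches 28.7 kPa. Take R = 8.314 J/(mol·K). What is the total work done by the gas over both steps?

n = P₁V₁/(RT₁) = 161×40.3/(8.314×475) = 1.64 mol.
Step 1 — Isobaric: P stays 161 kPa; V/T = const ⇒ T₂ = 749 K, V₂ = 63.5 L.
W = PΔV = 161×(63.5−40.3) kPa·L = 3740 J.
ΔU = nCvΔT = 1.64×26.0×(749−475) = 11700 J.
Q = ΔU + W = nCpΔT = 15400 J.
State after step 1: P = 161 kPa, V = 63.5 L, T = 749 K.
Step 2 — Isothermal: T stays 749 K; PV = const ⇒ V₂ = 356 L, P₂ = 28.7 kPa.
ΔU = 0 (ideal gas, T constant).
W = nRT ln(V₂/V₁) = 1.64×8.314×749×ln(5.61) = 17600 J.
Q = ΔU + W = 17600 J.
Net over both steps: W = 21400 J, Q = 33100 J, ΔU = 11700 J.

21400 J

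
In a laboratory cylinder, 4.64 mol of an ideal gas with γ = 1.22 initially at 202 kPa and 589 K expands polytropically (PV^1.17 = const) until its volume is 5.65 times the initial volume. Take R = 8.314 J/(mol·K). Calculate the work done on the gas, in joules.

V₁ = nRT₁/P₁ = 4.64×8.314×589/202 = 112 L.
Polytropic n=1.17: T₂ = T₁(V₁/V₂)^(n−1) = 589×(0.177)^0.17 = 439 K; P₂ = P₁(V₁/V₂)^n = 26.6 kPa.
W = (P₁V₁−P₂V₂)/(n−1) = (202×112−26.6×636)/0.17 = 34100 J.
Work done on the gas = −W_by = -34100 J.

-34100 J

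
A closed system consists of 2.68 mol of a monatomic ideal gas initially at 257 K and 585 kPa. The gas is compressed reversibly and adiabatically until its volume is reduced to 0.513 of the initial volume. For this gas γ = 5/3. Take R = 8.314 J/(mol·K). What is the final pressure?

V₁ = nRT₁/P₁ = 2.68×8.314×257/585 = 9.79 L.
Adiabatic: TV^(γ−1) = const ⇒ T₂ = 257×(1.95)^0.667 = 401 K; PV^γ = const ⇒ P₂ = 1780 kPa.

1780 kPa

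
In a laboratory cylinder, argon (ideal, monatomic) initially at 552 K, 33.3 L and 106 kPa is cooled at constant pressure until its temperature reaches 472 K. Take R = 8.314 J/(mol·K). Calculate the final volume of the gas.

28.5 L

Isobaric: P stays 106 kPa; V/T = const ⇒ T₂ = 472 K, V₂ = 28.5 L.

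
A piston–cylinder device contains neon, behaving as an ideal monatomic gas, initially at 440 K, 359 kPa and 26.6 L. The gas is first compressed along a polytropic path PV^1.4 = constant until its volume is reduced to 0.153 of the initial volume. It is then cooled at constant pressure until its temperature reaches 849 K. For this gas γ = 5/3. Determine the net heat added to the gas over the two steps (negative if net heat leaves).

-15200 J

n = P₁V₁/(RT₁) = 359×26.6/(8.314×440) = 2.61 mol.
Step 1 — Polytropic n=1.4: T₂ = T₁(V₁/V₂)^(n−1) = 440×(6.54)^0.40 = 932 K; P₂ = P₁(V₁/V₂)^n = 4970 kPa.
W = (P₁V₁−P₂V₂)/(n−1) = (359×26.6−4970×4.07)/0.40 = -26700 J.
ΔU = nCvΔT = 2.61×12.5×(932−440) = 16000 J.
Q = ΔU + W = -10700 J.
State after step 1: P = 4970 kPa, V = 4.07 L, T = 932 K.
Step 2 — Isobaric: P stays 4970 kPa; V/T = const ⇒ T₂ = 849 K, V₂ = 3.71 L.
W = PΔV = 4970×(3.71−4.07) kPa·L = -1810 J.
ΔU = nCvΔT = 2.61×12.5×(849−932) = -2710 J.
Q = ΔU + W = nCpΔT = -4520 J.
Net over both steps: W = -28500 J, Q = -15200 J, ΔU = 13300 J.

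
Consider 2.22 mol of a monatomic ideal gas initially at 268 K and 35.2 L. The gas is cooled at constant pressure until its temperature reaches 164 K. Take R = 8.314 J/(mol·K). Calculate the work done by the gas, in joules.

-1920 J

P₁ = nRT₁/V₁ = 2.22×8.314×268/35.2 = 141 kPa.
Isobaric: P stays 141 kPa; V/T = const ⇒ T₂ = 164 K, V₂ = 21.5 L.
W = PΔV = 141×(21.5−35.2) kPa·L = -1920 J.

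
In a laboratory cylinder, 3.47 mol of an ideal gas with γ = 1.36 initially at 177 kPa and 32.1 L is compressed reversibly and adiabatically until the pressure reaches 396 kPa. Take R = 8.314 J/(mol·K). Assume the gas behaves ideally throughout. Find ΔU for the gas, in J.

3750 J

T₁ = P₁V₁/(nR) = 177×32.1/(3.47×8.314) = 197 K.
Adiabatic: T₂/T₁ = (P₂/P₁)^((γ−1)/γ) ⇒ T₂ = 197×(2.24)^0.265 = 244 K; V₂ = 17.8 L.
For an ideal gas ΔU = nCvΔT with Cv = R/(γ−1) = 23.1 J/(mol·K).
ΔU = 3.47×23.1×(244−197) = 3750 J.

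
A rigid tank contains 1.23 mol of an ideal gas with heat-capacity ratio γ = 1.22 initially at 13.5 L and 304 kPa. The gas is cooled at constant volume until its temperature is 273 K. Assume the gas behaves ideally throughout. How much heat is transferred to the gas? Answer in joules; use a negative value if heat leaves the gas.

T₁ = P₁V₁/(nR) = 304×13.5/(1.23×8.314) = 401 K.
Isochoric: V stays 13.5 L; P/T = const ⇒ T₂ = 273 K, P₂ = 207 kPa.
W = 0 (no volume change).
ΔU = nCvΔT = 1.23×37.8×(273−401) = -5960 J.
Q = ΔU = -5960 J.

-5960 J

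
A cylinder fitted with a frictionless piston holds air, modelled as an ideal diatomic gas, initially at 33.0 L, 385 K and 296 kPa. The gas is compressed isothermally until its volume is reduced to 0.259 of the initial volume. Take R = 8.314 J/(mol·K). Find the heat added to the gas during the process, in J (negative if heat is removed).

-13200 J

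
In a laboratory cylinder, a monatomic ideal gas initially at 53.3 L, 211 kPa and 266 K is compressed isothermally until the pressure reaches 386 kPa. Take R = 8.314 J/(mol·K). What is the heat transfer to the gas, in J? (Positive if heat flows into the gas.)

n = P₁V₁/(RT₁) = 211×53.3/(8.314×266) = 5.09 mol.
Isothermal: T stays 266 K; PV = const ⇒ V₂ = 29.1 L, P₂ = 386 kPa.
ΔU = 0 (ideal gas, T constant).
W = nRT ln(V₂/V₁) = 5.09×8.314×266×ln(0.547) = -6790 J.
Q = ΔU + W = -6790 J.

-6790 J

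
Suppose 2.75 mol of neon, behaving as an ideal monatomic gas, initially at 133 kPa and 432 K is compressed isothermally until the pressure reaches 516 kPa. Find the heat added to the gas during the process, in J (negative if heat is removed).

V₁ = nRT₁/P₁ = 2.75×8.314×432/133 = 74.3 L.
Isothermal: T stays 432 K; PV = const ⇒ V₂ = 19.1 L, P₂ = 516 kPa.
ΔU = 0 (ideal gas, T constant).
W = nRT ln(V₂/V₁) = 2.75×8.314×432×ln(0.258) = -13400 J.
Q = ΔU + W = -13400 J.

-13400 J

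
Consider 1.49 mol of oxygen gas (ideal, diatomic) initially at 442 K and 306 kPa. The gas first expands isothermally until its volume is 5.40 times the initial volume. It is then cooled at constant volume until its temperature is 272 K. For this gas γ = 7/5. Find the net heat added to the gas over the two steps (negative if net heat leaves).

V₁ = nRT₁/P₁ = 1.49×8.314×442/306 = 17.9 L.
Step 1 — Isothermal: T stays 442 K; PV = const ⇒ V₂ = 96.6 L, P₂ = 56.7 kPa.
ΔU = 0 (ideal gas, T constant).
W = nRT ln(V₂/V₁) = 1.49×8.314×442×ln(5.40) = 9230 J.
Q = ΔU + W = 9230 J.
State after step 1: P = 56.7 kPa, V = 96.6 L, T = 442 K.
Step 2 — Isochoric: V stays 96.6 L; P/T = const ⇒ T₂ = 272 K, P₂ = 34.9 kPa.
W = 0 (no volume change).
ΔU = nCvΔT = 1.49×20.8×(272−442) = -5260 J.
Q = ΔU = -5260 J.
Net over both steps: W = 9230 J, Q = 3970 J, ΔU = -5260 J.

3970 J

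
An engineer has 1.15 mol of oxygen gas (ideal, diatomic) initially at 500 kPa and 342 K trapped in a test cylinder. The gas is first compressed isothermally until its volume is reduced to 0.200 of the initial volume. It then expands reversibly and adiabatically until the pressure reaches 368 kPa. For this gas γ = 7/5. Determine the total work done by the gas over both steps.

-1820 J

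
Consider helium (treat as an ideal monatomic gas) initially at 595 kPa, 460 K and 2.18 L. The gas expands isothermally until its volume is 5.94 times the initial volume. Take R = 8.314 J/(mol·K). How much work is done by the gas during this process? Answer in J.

2310 J

n = P₁V₁/(RT₁) = 595×2.18/(8.314×460) = 0.339 mol.
Isothermal: T stays 460 K; PV = const ⇒ V₂ = 12.9 L, P₂ = 100 kPa.
W = nRT ln(V₂/V₁) = 0.339×8.314×460×ln(5.94) = 2310 J.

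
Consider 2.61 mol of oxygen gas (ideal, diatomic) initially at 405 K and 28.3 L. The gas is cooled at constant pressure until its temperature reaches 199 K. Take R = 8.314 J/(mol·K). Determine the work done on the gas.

P₁ = nRT₁/V₁ = 2.61×8.314×405/28.3 = 311 kPa.
Isobaric: P stays 311 kPa; V/T = const ⇒ T₂ = 199 K, V₂ = 13.9 L.
W = PΔV = 311×(13.9−28.3) kPa·L = -4470 J.
Work done on the gas = −W_by = 4470 J.

4470 J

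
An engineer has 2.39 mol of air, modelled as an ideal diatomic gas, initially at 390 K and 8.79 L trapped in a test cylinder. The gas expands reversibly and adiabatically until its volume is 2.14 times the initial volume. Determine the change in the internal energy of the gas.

-5080 J

P₁ = nRT₁/V₁ = 2.39×8.314×390/8.79 = 882 kPa.
Adiabatic: TV^(γ−1) = const ⇒ T₂ = 390×(0.467)^0.400 = 288 K; PV^γ = const ⇒ P₂ = 304 kPa.
For an ideal gas ΔU = nCvΔT with Cv = (5/2)R = 20.8 J/(mol·K).
ΔU = 2.39×20.8×(288−390) = -5080 J.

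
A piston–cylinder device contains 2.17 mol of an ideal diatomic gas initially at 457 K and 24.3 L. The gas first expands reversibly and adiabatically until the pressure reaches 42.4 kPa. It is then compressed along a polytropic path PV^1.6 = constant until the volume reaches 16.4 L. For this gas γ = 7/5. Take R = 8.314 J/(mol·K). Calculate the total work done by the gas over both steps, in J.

P₁ = nRT₁/V₁ = 2.17×8.314×457/24.3 = 339 kPa.
Step 1 — Adiabatic: T₂/T₁ = (P₂/P₁)^((γ−1)/γ) ⇒ T₂ = 457×(0.125)^0.286 = 252 K; V₂ = 107 L.
ΔU = nCvΔT = 2.17×20.8×(252−457) = -9230 J.
Q = 0 for an adiabatic process, so W = −ΔU = 9230 J.
State after step 1: P = 42.4 kPa, V = 107 L, T = 252 K.
Step 2 — Polytropic n=1.6: T₂ = T₁(V₁/V₂)^(n−1) = 252×(6.55)^0.60 = 779 K; P₂ = P₁(V₁/V₂)^n = 857 kPa.
W = (P₁V₁−P₂V₂)/(n−1) = (42.4×107−857×16.4)/0.60 = -15800 J.
ΔU = nCvΔT = 2.17×20.8×(779−252) = 23700 J.
Q = ΔU + W = 7920 J.
Net over both steps: W = -6600 J, Q = 7920 J, ΔU = 14500 J.

-6600 J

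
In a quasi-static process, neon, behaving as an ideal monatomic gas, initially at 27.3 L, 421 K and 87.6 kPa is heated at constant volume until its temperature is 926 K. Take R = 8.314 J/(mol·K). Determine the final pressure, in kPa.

193 kPa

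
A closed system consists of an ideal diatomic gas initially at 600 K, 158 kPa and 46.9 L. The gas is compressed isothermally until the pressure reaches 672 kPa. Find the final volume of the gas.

11.0 L

Isothermal: T stays 600 K; PV = const ⇒ V₂ = 11.0 L, P₂ = 672 kPa.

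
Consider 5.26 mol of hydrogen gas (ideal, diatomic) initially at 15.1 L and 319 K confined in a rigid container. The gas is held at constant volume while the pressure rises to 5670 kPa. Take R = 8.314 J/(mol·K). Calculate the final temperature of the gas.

1960 K

P₁ = nRT₁/V₁ = 5.26×8.314×319/15.1 = 924 kPa.
Isochoric: V stays 15.1 L; P/T = const ⇒ T₂ = 1960 K, P₂ = 5670 kPa.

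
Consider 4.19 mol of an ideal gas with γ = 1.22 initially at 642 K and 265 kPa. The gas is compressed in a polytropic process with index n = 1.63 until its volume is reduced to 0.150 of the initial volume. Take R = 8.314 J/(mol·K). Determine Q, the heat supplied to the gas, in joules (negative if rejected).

V₁ = nRT₁/P₁ = 4.19×8.314×642/265 = 84.4 L.
Polytropic n=1.63: T₂ = T₁(V₁/V₂)^(n−1) = 642×(6.67)^0.63 = 2120 K; P₂ = P₁(V₁/V₂)^n = 5840 kPa.
W = (P₁V₁−P₂V₂)/(n−1) = (265×84.4−5840×12.7)/0.63 = -81800 J.
ΔU = nCvΔT = 4.19×37.8×(2120−642) = 234000 J.
Q = ΔU + W = 152000 J.

152000 J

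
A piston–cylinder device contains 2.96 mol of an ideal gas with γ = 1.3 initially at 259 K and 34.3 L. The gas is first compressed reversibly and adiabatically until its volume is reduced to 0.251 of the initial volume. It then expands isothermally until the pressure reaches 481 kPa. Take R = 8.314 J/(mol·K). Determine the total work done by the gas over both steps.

-2760 J

P₁ = nRT₁/V₁ = 2.96×8.314×259/34.3 = 186 kPa.
Step 1 — Adiabatic: TV^(γ−1) = const ⇒ T₂ = 259×(3.98)^0.300 = 392 K; PV^γ = const ⇒ P₂ = 1120 kPa.
ΔU = nCvΔT = 2.96×27.7×(392−259) = 10900 J.
Q = 0 for an adiabatic process, so W = −ΔU = -10900 J.
State after step 1: P = 1120 kPa, V = 8.61 L, T = 392 K.
Step 2 — Isothermal: T stays 392 K; PV = const ⇒ V₂ = 20.1 L, P₂ = 481 kPa.
ΔU = 0 (ideal gas, T constant).
W = nRT ln(V₂/V₁) = 2.96×8.314×392×ln(2.33) = 8160 J.
Q = ΔU + W = 8160 J.
Net over both steps: W = -2760 J, Q = 8160 J, ΔU = 10900 J.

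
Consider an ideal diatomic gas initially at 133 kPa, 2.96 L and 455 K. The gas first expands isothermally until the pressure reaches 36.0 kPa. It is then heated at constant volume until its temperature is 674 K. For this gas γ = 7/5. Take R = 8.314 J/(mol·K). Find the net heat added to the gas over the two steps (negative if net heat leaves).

988 J

n = P₁V₁/(RT₁) = 133×2.96/(8.314×455) = 0.104 mol.
Step 1 — Isothermal: T stays 455 K; PV = const ⇒ V₂ = 10.9 L, P₂ = 36.0 kPa.
ΔU = 0 (ideal gas, T constant).
W = nRT ln(V₂/V₁) = 0.104×8.314×455×ln(3.69) = 514 J.
Q = ΔU + W = 514 J.
State after step 1: P = 36.0 kPa, V = 10.9 L, T = 455 K.
Step 2 — Isochoric: V stays 10.9 L; P/T = const ⇒ T₂ = 674 K, P₂ = 53.3 kPa.
W = 0 (no volume change).
ΔU = nCvΔT = 0.104×20.8×(674−455) = 474 J.
Q = ΔU = 474 J.
Net over both steps: W = 514 J, Q = 988 J, ΔU = 474 J.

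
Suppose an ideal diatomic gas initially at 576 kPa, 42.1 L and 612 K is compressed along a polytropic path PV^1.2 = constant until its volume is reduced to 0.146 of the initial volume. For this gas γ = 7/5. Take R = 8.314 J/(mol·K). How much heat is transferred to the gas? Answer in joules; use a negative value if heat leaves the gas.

n = P₁V₁/(RT₁) = 576×42.1/(8.314×612) = 4.77 mol.
Polytropic n=1.2: T₂ = T₁(V₁/V₂)^(n−1) = 612×(6.85)^0.20 = 899 K; P₂ = P₁(V₁/V₂)^n = 5800 kPa.
W = (P₁V₁−P₂V₂)/(n−1) = (576×42.1−5800×6.15)/0.20 = -56900 J.
ΔU = nCvΔT = 4.77×20.8×(899−612) = 28500 J.
Q = ΔU + W = -28500 J.

-28500 J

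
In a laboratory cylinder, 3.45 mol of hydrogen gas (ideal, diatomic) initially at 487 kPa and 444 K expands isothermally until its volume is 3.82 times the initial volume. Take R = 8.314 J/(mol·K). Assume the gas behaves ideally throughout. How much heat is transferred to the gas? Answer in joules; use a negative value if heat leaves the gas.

17100 J

V₁ = nRT₁/P₁ = 3.45×8.314×444/487 = 26.2 L.
Isothermal: T stays 444 K; PV = const ⇒ V₂ = 99.9 L, P₂ = 127 kPa.
ΔU = 0 (ideal gas, T constant).
W = nRT ln(V₂/V₁) = 3.45×8.314×444×ln(3.82) = 17100 J.
Q = ΔU + W = 17100 J.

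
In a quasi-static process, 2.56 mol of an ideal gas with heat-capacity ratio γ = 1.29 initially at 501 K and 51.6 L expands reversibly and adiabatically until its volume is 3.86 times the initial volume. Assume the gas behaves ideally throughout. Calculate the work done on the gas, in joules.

-11900 J

P₁ = nRT₁/V₁ = 2.56×8.314×501/51.6 = 207 kPa.
Adiabatic: TV^(γ−1) = const ⇒ T₂ = 501×(0.259)^0.290 = 339 K; PV^γ = const ⇒ P₂ = 36.2 kPa.
ΔU = nCvΔT = 2.56×28.7×(339−501) = -11900 J.
Q = 0 for an adiabatic process, so W = −ΔU = 11900 J.
Work done on the gas = −W_by = -11900 J.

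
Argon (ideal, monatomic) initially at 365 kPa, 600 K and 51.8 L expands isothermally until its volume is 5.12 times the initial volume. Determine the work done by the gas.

n = P₁V₁/(RT₁) = 365×51.8/(8.314×600) = 3.79 mol.
Isothermal: T stays 600 K; PV = const ⇒ V₂ = 265 L, P₂ = 71.3 kPa.
W = nRT ln(V₂/V₁) = 3.79×8.314×600×ln(5.12) = 30900 J.

30900 J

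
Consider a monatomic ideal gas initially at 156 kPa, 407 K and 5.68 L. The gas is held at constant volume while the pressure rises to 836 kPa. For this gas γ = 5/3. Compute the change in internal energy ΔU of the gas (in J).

n = P₁V₁/(RT₁) = 156×5.68/(8.314×407) = 0.262 mol.
Isochoric: V stays 5.68 L; P/T = const ⇒ T₂ = 2180 K, P₂ = 836 kPa.
For an ideal gas ΔU = nCvΔT with Cv = (3/2)R = 12.5 J/(mol·K).
ΔU = 0.262×12.5×(2180−407) = 5790 J.

5790 J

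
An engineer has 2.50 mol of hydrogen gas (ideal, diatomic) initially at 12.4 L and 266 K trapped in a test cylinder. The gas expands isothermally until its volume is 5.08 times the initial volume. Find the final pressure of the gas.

87.8 kPa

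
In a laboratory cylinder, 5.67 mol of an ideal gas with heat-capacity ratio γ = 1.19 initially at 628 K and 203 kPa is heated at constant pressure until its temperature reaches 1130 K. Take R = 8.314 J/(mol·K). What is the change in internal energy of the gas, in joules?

125000 J

V₁ = nRT₁/P₁ = 5.67×8.314×628/203 = 146 L.
Isobaric: P stays 203 kPa; V/T = const ⇒ T₂ = 1130 K, V₂ = 262 L.
For an ideal gas ΔU = nCvΔT with Cv = R/(γ−1) = 43.8 J/(mol·K).
ΔU = 5.67×43.8×(1130−628) = 125000 J.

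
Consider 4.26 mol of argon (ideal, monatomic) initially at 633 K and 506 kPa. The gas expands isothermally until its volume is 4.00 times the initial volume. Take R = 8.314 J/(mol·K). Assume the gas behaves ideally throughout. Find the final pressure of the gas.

V₁ = nRT₁/P₁ = 4.26×8.314×633/506 = 44.3 L.
Isothermal: T stays 633 K; PV = const ⇒ V₂ = 177 L, P₂ = 126 kPa.

126 kPa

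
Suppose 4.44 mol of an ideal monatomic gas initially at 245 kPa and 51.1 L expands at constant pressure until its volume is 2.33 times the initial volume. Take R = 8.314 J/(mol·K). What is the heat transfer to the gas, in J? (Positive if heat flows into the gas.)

41600 J

T₁ = P₁V₁/(nR) = 245×51.1/(4.44×8.314) = 339 K.
Isobaric: P stays 245 kPa; V/T = const ⇒ T₂ = 790 K, V₂ = 119 L.
W = PΔV = 245×(119−51.1) kPa·L = 16700 J.
ΔU = nCvΔT = 4.44×12.5×(790−339) = 25000 J.
Q = ΔU + W = nCpΔT = 41600 J.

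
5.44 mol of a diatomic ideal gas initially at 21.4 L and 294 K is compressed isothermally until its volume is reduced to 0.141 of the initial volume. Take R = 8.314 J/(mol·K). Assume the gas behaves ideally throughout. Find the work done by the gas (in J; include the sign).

-26000 J

P₁ = nRT₁/V₁ = 5.44×8.314×294/21.4 = 621 kPa.
Isothermal: T stays 294 K; PV = const ⇒ V₂ = 3.02 L, P₂ = 4410 kPa.
W = nRT ln(V₂/V₁) = 5.44×8.314×294×ln(0.141) = -26000 J.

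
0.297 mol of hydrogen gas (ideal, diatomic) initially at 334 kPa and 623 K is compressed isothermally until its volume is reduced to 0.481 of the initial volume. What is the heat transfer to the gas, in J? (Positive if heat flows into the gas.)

V₁ = nRT₁/P₁ = 0.297×8.314×623/334 = 4.61 L.
Isothermal: T stays 623 K; PV = const ⇒ V₂ = 2.22 L, P₂ = 694 kPa.
ΔU = 0 (ideal gas, T constant).
W = nRT ln(V₂/V₁) = 0.297×8.314×623×ln(0.481) = -1130 J.
Q = ΔU + W = -1130 J.

-1130 J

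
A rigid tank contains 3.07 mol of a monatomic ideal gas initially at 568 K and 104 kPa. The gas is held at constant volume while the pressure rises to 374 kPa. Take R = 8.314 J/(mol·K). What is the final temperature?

V₁ = nRT₁/P₁ = 3.07×8.314×568/104 = 139 L.
Isochoric: V stays 139 L; P/T = const ⇒ T₂ = 2040 K, P₂ = 374 kPa.

2040 K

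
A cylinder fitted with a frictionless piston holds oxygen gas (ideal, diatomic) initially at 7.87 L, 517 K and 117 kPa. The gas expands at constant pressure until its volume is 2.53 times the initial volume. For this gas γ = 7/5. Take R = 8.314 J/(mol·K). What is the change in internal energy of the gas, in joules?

3520 J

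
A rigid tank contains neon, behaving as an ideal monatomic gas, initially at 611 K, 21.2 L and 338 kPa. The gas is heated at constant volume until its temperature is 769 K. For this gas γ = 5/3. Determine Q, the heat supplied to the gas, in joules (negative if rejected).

2780 J

n = P₁V₁/(RT₁) = 338×21.2/(8.314×611) = 1.41 mol.
Isochoric: V stays 21.2 L; P/T = const ⇒ T₂ = 769 K, P₂ = 425 kPa.
W = 0 (no volume change).
ΔU = nCvΔT = 1.41×12.5×(769−611) = 2780 J.
Q = ΔU = 2780 J.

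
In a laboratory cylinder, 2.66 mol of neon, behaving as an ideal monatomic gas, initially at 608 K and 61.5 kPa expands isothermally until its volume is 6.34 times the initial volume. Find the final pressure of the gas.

V₁ = nRT₁/P₁ = 2.66×8.314×608/61.5 = 219 L.
Isothermal: T stays 608 K; PV = const ⇒ V₂ = 1390 L, P₂ = 9.70 kPa.

9.70 kPa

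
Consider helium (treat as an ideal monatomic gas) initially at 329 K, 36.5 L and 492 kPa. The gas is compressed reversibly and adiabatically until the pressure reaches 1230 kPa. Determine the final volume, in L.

Adiabatic: T₂/T₁ = (P₂/P₁)^((γ−1)/γ) ⇒ T₂ = 329×(2.50)^0.400 = 475 K; V₂ = 21.1 L.

21.1 L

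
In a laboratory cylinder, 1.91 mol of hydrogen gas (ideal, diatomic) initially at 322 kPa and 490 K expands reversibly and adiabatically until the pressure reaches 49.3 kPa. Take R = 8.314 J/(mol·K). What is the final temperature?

V₁ = nRT₁/P₁ = 1.91×8.314×490/322 = 24.2 L.
Adiabatic: T₂/T₁ = (P₂/P₁)^((γ−1)/γ) ⇒ T₂ = 490×(0.153)^0.286 = 287 K; V₂ = 92.3 L.

287 K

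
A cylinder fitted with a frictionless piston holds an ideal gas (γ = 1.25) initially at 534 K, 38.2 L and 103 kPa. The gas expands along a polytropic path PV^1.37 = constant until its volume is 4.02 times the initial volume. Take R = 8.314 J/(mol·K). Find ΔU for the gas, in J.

-6330 J

n = P₁V₁/(RT₁) = 103×38.2/(8.314×534) = 0.886 mol.
Polytropic n=1.37: T₂ = T₁(V₁/V₂)^(n−1) = 534×(0.249)^0.37 = 319 K; P₂ = P₁(V₁/V₂)^n = 15.3 kPa.
For an ideal gas ΔU = nCvΔT with Cv = R/(γ−1) = 33.3 J/(mol·K).
ΔU = 0.886×33.3×(319−534) = -6330 J.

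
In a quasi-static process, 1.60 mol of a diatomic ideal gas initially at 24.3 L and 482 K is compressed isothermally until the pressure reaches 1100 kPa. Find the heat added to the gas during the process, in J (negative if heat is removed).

-9150 J

P₁ = nRT₁/V₁ = 1.60×8.314×482/24.3 = 264 kPa.
Isothermal: T stays 482 K; PV = const ⇒ V₂ = 5.83 L, P₂ = 1100 kPa.
ΔU = 0 (ideal gas, T constant).
W = nRT ln(V₂/V₁) = 1.60×8.314×482×ln(0.240) = -9150 J.
Q = ΔU + W = -9150 J.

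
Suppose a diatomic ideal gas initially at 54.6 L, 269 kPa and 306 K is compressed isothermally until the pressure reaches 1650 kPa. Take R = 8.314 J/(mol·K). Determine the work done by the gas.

-26600 J

n = P₁V₁/(RT₁) = 269×54.6/(8.314×306) = 5.77 mol.
Isothermal: T stays 306 K; PV = const ⇒ V₂ = 8.90 L, P₂ = 1650 kPa.
W = nRT ln(V₂/V₁) = 5.77×8.314×306×ln(0.163) = -26600 J.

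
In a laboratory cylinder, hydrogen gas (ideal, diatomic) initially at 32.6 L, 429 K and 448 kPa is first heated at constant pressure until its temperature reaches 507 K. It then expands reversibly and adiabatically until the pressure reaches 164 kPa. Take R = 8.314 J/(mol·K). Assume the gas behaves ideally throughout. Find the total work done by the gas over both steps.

13400 J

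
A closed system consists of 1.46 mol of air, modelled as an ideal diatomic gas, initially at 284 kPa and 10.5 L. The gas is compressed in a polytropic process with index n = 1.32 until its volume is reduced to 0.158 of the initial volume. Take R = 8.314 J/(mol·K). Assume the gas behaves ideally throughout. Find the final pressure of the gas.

T₁ = P₁V₁/(nR) = 284×10.5/(1.46×8.314) = 246 K.
Polytropic n=1.32: T₂ = T₁(V₁/V₂)^(n−1) = 246×(6.33)^0.32 = 443 K; P₂ = P₁(V₁/V₂)^n = 3240 kPa.

3240 kPa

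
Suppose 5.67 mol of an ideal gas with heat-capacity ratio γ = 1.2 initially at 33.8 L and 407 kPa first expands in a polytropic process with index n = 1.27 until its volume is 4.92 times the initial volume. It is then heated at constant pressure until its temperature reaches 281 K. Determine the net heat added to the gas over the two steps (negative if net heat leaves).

T₁ = P₁V₁/(nR) = 407×33.8/(5.67×8.314) = 292 K.
Step 1 — Polytropic n=1.27: T₂ = T₁(V₁/V₂)^(n−1) = 292×(0.203)^0.27 = 190 K; P₂ = P₁(V₁/V₂)^n = 53.8 kPa.
W = (P₁V₁−P₂V₂)/(n−1) = (407×33.8−53.8×166)/0.27 = 17800 J.
ΔU = nCvΔT = 5.67×41.6×(190−292) = -24000 J.
Q = ΔU + W = -6230 J.
State after step 1: P = 53.8 kPa, V = 166 L, T = 190 K.
Step 2 — Isobaric: P stays 53.8 kPa; V/T = const ⇒ T₂ = 281 K, V₂ = 246 L.
W = PΔV = 53.8×(246−166) kPa·L = 4300 J.
ΔU = nCvΔT = 5.67×41.6×(281−190) = 21500 J.
Q = ΔU + W = nCpΔT = 25800 J.
Net over both steps: W = 22100 J, Q = 19600 J, ΔU = -2550 J.

19600 J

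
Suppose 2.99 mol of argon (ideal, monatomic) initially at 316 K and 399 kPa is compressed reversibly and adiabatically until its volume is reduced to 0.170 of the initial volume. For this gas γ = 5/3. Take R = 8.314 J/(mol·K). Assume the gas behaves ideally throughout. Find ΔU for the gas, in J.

V₁ = nRT₁/P₁ = 2.99×8.314×316/399 = 19.7 L.
Adiabatic: TV^(γ−1) = const ⇒ T₂ = 316×(5.88)^0.667 = 1030 K; PV^γ = const ⇒ P₂ = 7650 kPa.
For an ideal gas ΔU = nCvΔT with Cv = (3/2)R = 12.5 J/(mol·K).
ΔU = 2.99×12.5×(1030−316) = 26600 J.

26600 J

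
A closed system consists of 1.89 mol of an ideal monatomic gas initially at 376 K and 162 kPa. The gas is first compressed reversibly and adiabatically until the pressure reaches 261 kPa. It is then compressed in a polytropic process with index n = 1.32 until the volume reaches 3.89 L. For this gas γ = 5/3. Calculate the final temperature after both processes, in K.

V₁ = nRT₁/P₁ = 1.89×8.314×376/162 = 36.5 L.
Step 1 — Adiabatic: T₂/T₁ = (P₂/P₁)^((γ−1)/γ) ⇒ T₂ = 376×(1.61)^0.400 = 455 K; V₂ = 27.4 L.
ΔU = nCvΔT = 1.89×12.5×(455−376) = 1860 J.
Q = 0 for an adiabatic process, so W = −ΔU = -1860 J.
State after step 1: P = 261 kPa, V = 27.4 L, T = 455 K.
Step 2 — Polytropic n=1.32: T₂ = T₁(V₁/V₂)^(n−1) = 455×(7.04)^0.32 = 850 K; P₂ = P₁(V₁/V₂)^n = 3430 kPa.
W = (P₁V₁−P₂V₂)/(n−1) = (261×27.4−3430×3.89)/0.32 = -19400 J.
ΔU = nCvΔT = 1.89×12.5×(850−455) = 9300 J.
Q = ΔU + W = -10100 J.
Net over both steps: W = -21200 J, Q = -10100 J, ΔU = 11200 J.

850 K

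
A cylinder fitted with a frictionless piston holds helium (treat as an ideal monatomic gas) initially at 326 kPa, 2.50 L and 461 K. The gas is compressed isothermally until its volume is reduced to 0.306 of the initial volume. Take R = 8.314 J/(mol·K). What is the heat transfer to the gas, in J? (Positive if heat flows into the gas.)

-965 J

n = P₁V₁/(RT₁) = 326×2.50/(8.314×461) = 0.213 mol.
Isothermal: T stays 461 K; PV = const ⇒ V₂ = 0.765 L, P₂ = 1070 kPa.
ΔU = 0 (ideal gas, T constant).
W = nRT ln(V₂/V₁) = 0.213×8.314×461×ln(0.306) = -965 J.
Q = ΔU + W = -965 J.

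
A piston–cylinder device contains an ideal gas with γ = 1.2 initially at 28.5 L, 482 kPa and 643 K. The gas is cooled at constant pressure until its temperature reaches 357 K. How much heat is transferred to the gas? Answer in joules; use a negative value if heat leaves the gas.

-36700 J

n = P₁V₁/(RT₁) = 482×28.5/(8.314×643) = 2.57 mol.
Isobaric: P stays 482 kPa; V/T = const ⇒ T₂ = 357 K, V₂ = 15.8 L.
W = PΔV = 482×(15.8−28.5) kPa·L = -6110 J.
ΔU = nCvΔT = 2.57×41.6×(357−643) = -30600 J.
Q = ΔU + W = nCpΔT = -36700 J.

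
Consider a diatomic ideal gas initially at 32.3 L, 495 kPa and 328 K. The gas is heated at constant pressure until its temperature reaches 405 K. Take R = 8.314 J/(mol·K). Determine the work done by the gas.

3750 J

n = P₁V₁/(RT₁) = 495×32.3/(8.314×328) = 5.86 mol.
Isobaric: P stays 495 kPa; V/T = const ⇒ T₂ = 405 K, V₂ = 39.9 L.
W = PΔV = 495×(39.9−32.3) kPa·L = 3750 J.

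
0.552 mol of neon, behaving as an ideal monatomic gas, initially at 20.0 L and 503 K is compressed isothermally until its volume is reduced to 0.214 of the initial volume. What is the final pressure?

P₁ = nRT₁/V₁ = 0.552×8.314×503/20.0 = 115 kPa.
Isothermal: T stays 503 K; PV = const ⇒ V₂ = 4.28 L, P₂ = 539 kPa.

539 kPa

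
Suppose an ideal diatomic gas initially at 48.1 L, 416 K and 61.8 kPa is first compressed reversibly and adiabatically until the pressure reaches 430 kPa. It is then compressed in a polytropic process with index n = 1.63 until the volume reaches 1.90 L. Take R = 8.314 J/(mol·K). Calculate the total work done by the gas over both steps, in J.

-23600 J

n = P₁V₁/(RT₁) = 61.8×48.1/(8.314×416) = 0.859 mol.
Step 1 — Adiabatic: T₂/T₁ = (P₂/P₁)^((γ−1)/γ) ⇒ T₂ = 416×(6.96)^0.286 = 724 K; V₂ = 12.0 L.
ΔU = nCvΔT = 0.859×20.8×(724−416) = 5500 J.
Q = 0 for an adiabatic process, so W = −ΔU = -5500 J.
State after step 1: P = 430 kPa, V = 12.0 L, T = 724 K.
Step 2 — Polytropic n=1.63: T₂ = T₁(V₁/V₂)^(n−1) = 724×(6.33)^0.63 = 2320 K; P₂ = P₁(V₁/V₂)^n = 8710 kPa.
W = (P₁V₁−P₂V₂)/(n−1) = (430×12.0−8710×1.90)/0.63 = -18100 J.
ΔU = nCvΔT = 0.859×20.8×(2320−724) = 28400 J.
Q = ΔU + W = 10400 J.
Net over both steps: W = -23600 J, Q = 10400 J, ΔU = 33900 J.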